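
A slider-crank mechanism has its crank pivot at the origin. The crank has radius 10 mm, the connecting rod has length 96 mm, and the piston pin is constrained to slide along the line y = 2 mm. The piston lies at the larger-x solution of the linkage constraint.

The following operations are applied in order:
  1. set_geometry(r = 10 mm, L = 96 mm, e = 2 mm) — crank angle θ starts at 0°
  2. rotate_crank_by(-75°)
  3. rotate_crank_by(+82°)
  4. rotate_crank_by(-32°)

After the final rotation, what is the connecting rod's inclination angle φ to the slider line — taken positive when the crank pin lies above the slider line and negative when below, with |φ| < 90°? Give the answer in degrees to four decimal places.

-3.7186

set_geometry: r = 10 mm, L = 96 mm, e = 2 mm; θ ← 0°
rotate_crank_by(-75°): θ ← 0° -75° = -75°
rotate_crank_by(+82°): θ ← -75° +82° = 7°
rotate_crank_by(-32°): θ ← 7° -32° = -25°
crank pin P = (r cos θ, r sin θ) = (9.063078, -4.226183)
h = r sin θ − e = -4.226183 − 2 = -6.226183
sin φ = h / L = -6.226183 / 96 = -0.06485607
φ = arcsin(-0.06485607) = -3.718589°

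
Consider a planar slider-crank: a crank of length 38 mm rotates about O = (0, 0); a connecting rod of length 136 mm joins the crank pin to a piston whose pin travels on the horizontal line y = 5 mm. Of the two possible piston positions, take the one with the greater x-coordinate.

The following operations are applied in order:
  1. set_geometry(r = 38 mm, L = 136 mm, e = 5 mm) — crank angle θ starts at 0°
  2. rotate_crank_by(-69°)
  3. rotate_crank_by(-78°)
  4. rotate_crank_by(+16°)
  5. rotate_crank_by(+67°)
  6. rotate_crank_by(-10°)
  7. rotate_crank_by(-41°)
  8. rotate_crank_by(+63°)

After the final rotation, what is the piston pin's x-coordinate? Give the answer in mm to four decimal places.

154.8291

set_geometry: r = 38 mm, L = 136 mm, e = 5 mm; θ ← 0°
rotate_crank_by(-69°): θ ← 0° -69° = -69°
rotate_crank_by(-78°): θ ← -69° -78° = -147°
rotate_crank_by(+16°): θ ← -147° +16° = -131°
rotate_crank_by(+67°): θ ← -131° +67° = -64°
rotate_crank_by(-10°): θ ← -64° -10° = -74°
rotate_crank_by(-41°): θ ← -74° -41° = -115°
rotate_crank_by(+63°): θ ← -115° +63° = -52°
crank pin P = (r cos θ, r sin θ) = (23.395136, -29.944409)
h = r sin θ − e = -29.944409 − 5 = -34.944409
x = r cos θ + √(L² − h²) = 23.395136 + √(18496.0 − 1221.1117) = 23.395136 + 131.433969 = 154.829105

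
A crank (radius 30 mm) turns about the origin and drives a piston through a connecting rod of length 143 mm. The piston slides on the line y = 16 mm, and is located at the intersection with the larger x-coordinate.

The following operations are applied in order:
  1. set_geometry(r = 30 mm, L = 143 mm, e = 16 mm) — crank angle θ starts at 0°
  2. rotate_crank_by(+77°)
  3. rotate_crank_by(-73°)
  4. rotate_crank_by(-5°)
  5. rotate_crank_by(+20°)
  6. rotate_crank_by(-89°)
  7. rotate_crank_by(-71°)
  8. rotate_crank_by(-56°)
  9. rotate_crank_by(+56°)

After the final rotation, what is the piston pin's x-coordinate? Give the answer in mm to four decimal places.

115.3666

set_geometry: r = 30 mm, L = 143 mm, e = 16 mm; θ ← 0°
rotate_crank_by(+77°): θ ← 0° +77° = 77°
rotate_crank_by(-73°): θ ← 77° -73° = 4°
rotate_crank_by(-5°): θ ← 4° -5° = -1°
rotate_crank_by(+20°): θ ← -1° +20° = 19°
rotate_crank_by(-89°): θ ← 19° -89° = -70°
rotate_crank_by(-71°): θ ← -70° -71° = -141°
rotate_crank_by(-56°): θ ← -141° -56° = -197°
rotate_crank_by(+56°): θ ← -197° +56° = -141°
crank pin P = (r cos θ, r sin θ) = (-23.314379, -18.879612)
h = r sin θ − e = -18.879612 − 16 = -34.879612
x = r cos θ + √(L² − h²) = -23.314379 + √(20449.0 − 1216.5873) = -23.314379 + 138.680974 = 115.366596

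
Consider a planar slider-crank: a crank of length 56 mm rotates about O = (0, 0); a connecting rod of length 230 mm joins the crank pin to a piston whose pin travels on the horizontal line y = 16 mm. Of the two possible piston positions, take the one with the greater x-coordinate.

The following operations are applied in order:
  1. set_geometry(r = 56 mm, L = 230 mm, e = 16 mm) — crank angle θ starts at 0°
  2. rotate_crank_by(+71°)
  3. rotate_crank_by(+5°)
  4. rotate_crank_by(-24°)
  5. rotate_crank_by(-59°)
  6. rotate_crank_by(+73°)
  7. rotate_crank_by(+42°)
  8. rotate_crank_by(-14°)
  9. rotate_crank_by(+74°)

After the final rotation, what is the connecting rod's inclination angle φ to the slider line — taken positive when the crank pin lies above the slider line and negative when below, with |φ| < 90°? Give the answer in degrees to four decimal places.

set_geometry: r = 56 mm, L = 230 mm, e = 16 mm; θ ← 0°
rotate_crank_by(+71°): θ ← 0° +71° = 71°
rotate_crank_by(+5°): θ ← 71° +5° = 76°
rotate_crank_by(-24°): θ ← 76° -24° = 52°
rotate_crank_by(-59°): θ ← 52° -59° = -7°
rotate_crank_by(+73°): θ ← -7° +73° = 66°
rotate_crank_by(+42°): θ ← 66° +42° = 108°
rotate_crank_by(-14°): θ ← 108° -14° = 94°
rotate_crank_by(+74°): θ ← 94° +74° = 168°
crank pin P = (r cos θ, r sin θ) = (-54.776266, 11.643055)
h = r sin θ − e = 11.643055 − 16 = -4.356945
sin φ = h / L = -4.356945 / 230 = -0.01894324
φ = arcsin(-0.01894324) = -1.085433°

-1.0854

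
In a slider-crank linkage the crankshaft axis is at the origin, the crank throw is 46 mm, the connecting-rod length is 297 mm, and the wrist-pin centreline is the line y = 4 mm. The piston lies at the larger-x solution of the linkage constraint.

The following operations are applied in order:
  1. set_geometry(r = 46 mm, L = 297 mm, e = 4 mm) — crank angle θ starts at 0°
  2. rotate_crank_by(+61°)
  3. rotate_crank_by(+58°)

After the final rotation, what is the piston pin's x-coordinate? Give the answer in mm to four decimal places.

272.4804

set_geometry: r = 46 mm, L = 297 mm, e = 4 mm; θ ← 0°
rotate_crank_by(+61°): θ ← 0° +61° = 61°
rotate_crank_by(+58°): θ ← 61° +58° = 119°
crank pin P = (r cos θ, r sin θ) = (-22.301243, 40.232507)
h = r sin θ − e = 40.232507 − 4 = 36.232507
x = r cos θ + √(L² − h²) = -22.301243 + √(88209.0 − 1312.7945) = -22.301243 + 294.781623 = 272.480381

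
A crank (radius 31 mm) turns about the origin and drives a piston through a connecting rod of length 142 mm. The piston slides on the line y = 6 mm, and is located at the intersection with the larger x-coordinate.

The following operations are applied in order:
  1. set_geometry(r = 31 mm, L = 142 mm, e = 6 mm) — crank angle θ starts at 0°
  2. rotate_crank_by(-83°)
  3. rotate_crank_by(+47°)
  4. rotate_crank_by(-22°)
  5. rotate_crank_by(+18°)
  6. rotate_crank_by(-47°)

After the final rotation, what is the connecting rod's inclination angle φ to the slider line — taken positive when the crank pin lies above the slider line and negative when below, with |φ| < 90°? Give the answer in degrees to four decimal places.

-15.0857

set_geometry: r = 31 mm, L = 142 mm, e = 6 mm; θ ← 0°
rotate_crank_by(-83°): θ ← 0° -83° = -83°
rotate_crank_by(+47°): θ ← -83° +47° = -36°
rotate_crank_by(-22°): θ ← -36° -22° = -58°
rotate_crank_by(+18°): θ ← -58° +18° = -40°
rotate_crank_by(-47°): θ ← -40° -47° = -87°
crank pin P = (r cos θ, r sin θ) = (1.622415, -30.957516)
h = r sin θ − e = -30.957516 − 6 = -36.957516
sin φ = h / L = -36.957516 / 142 = -0.26026419
φ = arcsin(-0.26026419) = -15.085739°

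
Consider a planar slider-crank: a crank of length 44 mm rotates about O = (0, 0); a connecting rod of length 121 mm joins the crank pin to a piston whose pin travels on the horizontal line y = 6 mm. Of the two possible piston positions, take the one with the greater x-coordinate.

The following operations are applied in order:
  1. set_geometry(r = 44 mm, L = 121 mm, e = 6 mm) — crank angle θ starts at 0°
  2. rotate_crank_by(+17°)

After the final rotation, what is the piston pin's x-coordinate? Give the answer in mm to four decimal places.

162.8825

set_geometry: r = 44 mm, L = 121 mm, e = 6 mm; θ ← 0°
rotate_crank_by(+17°): θ ← 0° +17° = 17°
crank pin P = (r cos θ, r sin θ) = (42.077409, 12.864355)
h = r sin θ − e = 12.864355 − 6 = 6.864355
x = r cos θ + √(L² − h²) = 42.077409 + √(14641.0 − 47.1194) = 42.077409 + 120.805135 = 162.882544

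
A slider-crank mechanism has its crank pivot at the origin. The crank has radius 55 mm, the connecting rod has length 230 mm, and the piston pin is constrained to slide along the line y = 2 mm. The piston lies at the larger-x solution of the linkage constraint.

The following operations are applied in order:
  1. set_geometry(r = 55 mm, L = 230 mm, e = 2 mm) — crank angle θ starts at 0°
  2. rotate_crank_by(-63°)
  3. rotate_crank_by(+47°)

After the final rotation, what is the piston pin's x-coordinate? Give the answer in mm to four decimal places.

282.2284

set_geometry: r = 55 mm, L = 230 mm, e = 2 mm; θ ← 0°
rotate_crank_by(-63°): θ ← 0° -63° = -63°
rotate_crank_by(+47°): θ ← -63° +47° = -16°
crank pin P = (r cos θ, r sin θ) = (52.869393, -15.160055)
h = r sin θ − e = -15.160055 − 2 = -17.160055
x = r cos θ + √(L² − h²) = 52.869393 + √(52900.0 − 294.4675) = 52.869393 + 229.358960 = 282.228353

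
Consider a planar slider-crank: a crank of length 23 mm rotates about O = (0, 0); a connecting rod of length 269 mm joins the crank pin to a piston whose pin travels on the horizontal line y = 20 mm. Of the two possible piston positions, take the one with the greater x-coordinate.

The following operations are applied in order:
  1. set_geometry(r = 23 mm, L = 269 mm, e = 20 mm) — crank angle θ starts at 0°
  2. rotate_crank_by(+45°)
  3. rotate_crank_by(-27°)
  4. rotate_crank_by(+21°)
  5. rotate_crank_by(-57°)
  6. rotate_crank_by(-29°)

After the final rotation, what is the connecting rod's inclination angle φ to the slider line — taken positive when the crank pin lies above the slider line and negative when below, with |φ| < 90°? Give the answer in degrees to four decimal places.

-7.8674

set_geometry: r = 23 mm, L = 269 mm, e = 20 mm; θ ← 0°
rotate_crank_by(+45°): θ ← 0° +45° = 45°
rotate_crank_by(-27°): θ ← 45° -27° = 18°
rotate_crank_by(+21°): θ ← 18° +21° = 39°
rotate_crank_by(-57°): θ ← 39° -57° = -18°
rotate_crank_by(-29°): θ ← -18° -29° = -47°
crank pin P = (r cos θ, r sin θ) = (15.685962, -16.821135)
h = r sin θ − e = -16.821135 − 20 = -36.821135
sin φ = h / L = -36.821135 / 269 = -0.13688154
φ = arcsin(-0.13688154) = -7.867435°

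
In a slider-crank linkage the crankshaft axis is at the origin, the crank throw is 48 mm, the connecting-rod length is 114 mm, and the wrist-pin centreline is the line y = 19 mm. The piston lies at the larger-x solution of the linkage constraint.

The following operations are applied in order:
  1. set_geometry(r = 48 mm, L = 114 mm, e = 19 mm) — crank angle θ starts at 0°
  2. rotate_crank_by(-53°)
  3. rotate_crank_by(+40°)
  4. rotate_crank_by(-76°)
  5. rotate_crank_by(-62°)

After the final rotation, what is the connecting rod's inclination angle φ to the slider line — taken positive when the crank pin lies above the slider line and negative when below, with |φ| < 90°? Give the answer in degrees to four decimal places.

-21.7648

set_geometry: r = 48 mm, L = 114 mm, e = 19 mm; θ ← 0°
rotate_crank_by(-53°): θ ← 0° -53° = -53°
rotate_crank_by(+40°): θ ← -53° +40° = -13°
rotate_crank_by(-76°): θ ← -13° -76° = -89°
rotate_crank_by(-62°): θ ← -89° -62° = -151°
crank pin P = (r cos θ, r sin θ) = (-41.981746, -23.270862)
h = r sin θ − e = -23.270862 − 19 = -42.270862
sin φ = h / L = -42.270862 / 114 = -0.37079703
φ = arcsin(-0.37079703) = -21.764781°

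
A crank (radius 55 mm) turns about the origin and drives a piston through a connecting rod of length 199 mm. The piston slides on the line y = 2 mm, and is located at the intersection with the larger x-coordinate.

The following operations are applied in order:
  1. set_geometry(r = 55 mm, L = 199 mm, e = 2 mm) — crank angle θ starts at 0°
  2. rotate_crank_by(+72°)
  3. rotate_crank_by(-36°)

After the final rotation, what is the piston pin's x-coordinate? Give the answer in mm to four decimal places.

241.1713

set_geometry: r = 55 mm, L = 199 mm, e = 2 mm; θ ← 0°
rotate_crank_by(+72°): θ ← 0° +72° = 72°
rotate_crank_by(-36°): θ ← 72° -36° = 36°
crank pin P = (r cos θ, r sin θ) = (44.495935, 32.328189)
h = r sin θ − e = 32.328189 − 2 = 30.328189
x = r cos θ + √(L² − h²) = 44.495935 + √(39601.0 − 919.7990) = 44.495935 + 196.675369 = 241.171304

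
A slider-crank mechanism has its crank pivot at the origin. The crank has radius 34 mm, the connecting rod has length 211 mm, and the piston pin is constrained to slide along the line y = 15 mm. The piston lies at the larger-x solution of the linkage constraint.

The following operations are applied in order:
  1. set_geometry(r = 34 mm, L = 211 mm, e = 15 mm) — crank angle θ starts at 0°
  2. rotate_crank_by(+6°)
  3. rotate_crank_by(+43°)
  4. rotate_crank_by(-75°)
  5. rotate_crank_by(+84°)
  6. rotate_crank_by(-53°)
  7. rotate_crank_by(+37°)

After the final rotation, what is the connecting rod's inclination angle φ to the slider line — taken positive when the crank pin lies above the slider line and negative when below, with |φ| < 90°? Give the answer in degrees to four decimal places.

2.1051

set_geometry: r = 34 mm, L = 211 mm, e = 15 mm; θ ← 0°
rotate_crank_by(+6°): θ ← 0° +6° = 6°
rotate_crank_by(+43°): θ ← 6° +43° = 49°
rotate_crank_by(-75°): θ ← 49° -75° = -26°
rotate_crank_by(+84°): θ ← -26° +84° = 58°
rotate_crank_by(-53°): θ ← 58° -53° = 5°
rotate_crank_by(+37°): θ ← 5° +37° = 42°
crank pin P = (r cos θ, r sin θ) = (25.266924, 22.750441)
h = r sin θ − e = 22.750441 − 15 = 7.750441
sin φ = h / L = 7.750441 / 211 = 0.03673195
φ = arcsin(0.03673195) = 2.105059°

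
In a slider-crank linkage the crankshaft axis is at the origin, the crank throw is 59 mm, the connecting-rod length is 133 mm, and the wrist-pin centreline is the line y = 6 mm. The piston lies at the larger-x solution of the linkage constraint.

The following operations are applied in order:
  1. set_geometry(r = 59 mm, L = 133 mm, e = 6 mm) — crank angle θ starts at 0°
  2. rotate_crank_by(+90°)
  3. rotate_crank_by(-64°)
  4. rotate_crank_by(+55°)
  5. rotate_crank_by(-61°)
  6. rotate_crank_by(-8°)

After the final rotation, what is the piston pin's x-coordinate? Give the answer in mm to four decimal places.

set_geometry: r = 59 mm, L = 133 mm, e = 6 mm; θ ← 0°
rotate_crank_by(+90°): θ ← 0° +90° = 90°
rotate_crank_by(-64°): θ ← 90° -64° = 26°
rotate_crank_by(+55°): θ ← 26° +55° = 81°
rotate_crank_by(-61°): θ ← 81° -61° = 20°
rotate_crank_by(-8°): θ ← 20° -8° = 12°
crank pin P = (r cos θ, r sin θ) = (57.710708, 12.266790)
h = r sin θ − e = 12.266790 − 6 = 6.266790
x = r cos θ + √(L² − h²) = 57.710708 + √(17689.0 − 39.2727) = 57.710708 + 132.852276 = 190.562985

190.5630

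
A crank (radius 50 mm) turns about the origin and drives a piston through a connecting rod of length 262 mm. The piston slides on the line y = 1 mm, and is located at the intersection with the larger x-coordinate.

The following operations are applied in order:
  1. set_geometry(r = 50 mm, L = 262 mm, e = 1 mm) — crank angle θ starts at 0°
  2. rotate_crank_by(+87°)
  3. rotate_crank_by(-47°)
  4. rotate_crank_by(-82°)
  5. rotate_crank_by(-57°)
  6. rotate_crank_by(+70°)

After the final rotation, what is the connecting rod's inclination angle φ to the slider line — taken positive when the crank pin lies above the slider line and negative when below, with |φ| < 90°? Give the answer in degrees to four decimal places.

-5.5283

set_geometry: r = 50 mm, L = 262 mm, e = 1 mm; θ ← 0°
rotate_crank_by(+87°): θ ← 0° +87° = 87°
rotate_crank_by(-47°): θ ← 87° -47° = 40°
rotate_crank_by(-82°): θ ← 40° -82° = -42°
rotate_crank_by(-57°): θ ← -42° -57° = -99°
rotate_crank_by(+70°): θ ← -99° +70° = -29°
crank pin P = (r cos θ, r sin θ) = (43.730985, -24.240481)
h = r sin θ − e = -24.240481 − 1 = -25.240481
sin φ = h / L = -25.240481 / 262 = -0.09633771
φ = arcsin(-0.09633771) = -5.528318°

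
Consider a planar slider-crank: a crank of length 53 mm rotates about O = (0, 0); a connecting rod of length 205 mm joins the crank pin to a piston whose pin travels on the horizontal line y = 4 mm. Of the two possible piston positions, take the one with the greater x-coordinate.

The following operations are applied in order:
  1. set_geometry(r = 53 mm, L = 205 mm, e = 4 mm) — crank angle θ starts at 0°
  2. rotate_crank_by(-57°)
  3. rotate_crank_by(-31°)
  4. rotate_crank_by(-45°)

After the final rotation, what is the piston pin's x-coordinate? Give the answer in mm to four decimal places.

set_geometry: r = 53 mm, L = 205 mm, e = 4 mm; θ ← 0°
rotate_crank_by(-57°): θ ← 0° -57° = -57°
rotate_crank_by(-31°): θ ← -57° -31° = -88°
rotate_crank_by(-45°): θ ← -88° -45° = -133°
crank pin P = (r cos θ, r sin θ) = (-36.145913, -38.761746)
h = r sin θ − e = -38.761746 − 4 = -42.761746
x = r cos θ + √(L² − h²) = -36.145913 + √(42025.0 − 1828.5669) = -36.145913 + 200.490481 = 164.344568

164.3446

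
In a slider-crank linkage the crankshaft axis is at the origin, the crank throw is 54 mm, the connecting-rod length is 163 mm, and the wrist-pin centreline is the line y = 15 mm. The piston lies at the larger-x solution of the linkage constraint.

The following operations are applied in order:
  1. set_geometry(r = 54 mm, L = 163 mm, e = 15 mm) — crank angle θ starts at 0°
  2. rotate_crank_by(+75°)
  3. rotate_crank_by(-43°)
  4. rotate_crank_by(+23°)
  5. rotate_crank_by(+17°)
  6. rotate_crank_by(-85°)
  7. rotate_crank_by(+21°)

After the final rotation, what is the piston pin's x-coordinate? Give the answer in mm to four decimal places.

216.3025

set_geometry: r = 54 mm, L = 163 mm, e = 15 mm; θ ← 0°
rotate_crank_by(+75°): θ ← 0° +75° = 75°
rotate_crank_by(-43°): θ ← 75° -43° = 32°
rotate_crank_by(+23°): θ ← 32° +23° = 55°
rotate_crank_by(+17°): θ ← 55° +17° = 72°
rotate_crank_by(-85°): θ ← 72° -85° = -13°
rotate_crank_by(+21°): θ ← -13° +21° = 8°
crank pin P = (r cos θ, r sin θ) = (53.474476, 7.515347)
h = r sin θ − e = 7.515347 − 15 = -7.484653
x = r cos θ + √(L² − h²) = 53.474476 + √(26569.0 − 56.0200) = 53.474476 + 162.828069 = 216.302544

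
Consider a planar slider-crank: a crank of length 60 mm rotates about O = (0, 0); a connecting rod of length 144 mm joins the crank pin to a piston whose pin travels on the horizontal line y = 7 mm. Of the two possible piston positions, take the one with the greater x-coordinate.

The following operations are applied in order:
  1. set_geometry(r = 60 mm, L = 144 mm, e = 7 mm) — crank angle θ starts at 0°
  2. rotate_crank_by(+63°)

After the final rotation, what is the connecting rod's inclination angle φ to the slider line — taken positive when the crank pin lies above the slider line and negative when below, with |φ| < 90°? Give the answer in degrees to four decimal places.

set_geometry: r = 60 mm, L = 144 mm, e = 7 mm; θ ← 0°
rotate_crank_by(+63°): θ ← 0° +63° = 63°
crank pin P = (r cos θ, r sin θ) = (27.239430, 53.460391)
h = r sin θ − e = 53.460391 − 7 = 46.460391
sin φ = h / L = 46.460391 / 144 = 0.32264161
φ = arcsin(0.32264161) = 18.822754°

18.8228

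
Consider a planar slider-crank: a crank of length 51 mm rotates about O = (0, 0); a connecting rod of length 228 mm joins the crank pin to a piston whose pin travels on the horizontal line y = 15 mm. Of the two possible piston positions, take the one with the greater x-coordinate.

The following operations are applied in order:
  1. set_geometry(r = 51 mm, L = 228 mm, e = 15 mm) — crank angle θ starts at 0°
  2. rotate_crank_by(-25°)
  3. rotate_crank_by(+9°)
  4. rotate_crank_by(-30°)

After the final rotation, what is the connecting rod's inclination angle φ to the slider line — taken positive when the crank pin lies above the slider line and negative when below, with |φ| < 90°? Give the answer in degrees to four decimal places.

-13.1025

set_geometry: r = 51 mm, L = 228 mm, e = 15 mm; θ ← 0°
rotate_crank_by(-25°): θ ← 0° -25° = -25°
rotate_crank_by(+9°): θ ← -25° +9° = -16°
rotate_crank_by(-30°): θ ← -16° -30° = -46°
crank pin P = (r cos θ, r sin θ) = (35.427577, -36.686330)
h = r sin θ − e = -36.686330 − 15 = -51.686330
sin φ = h / L = -51.686330 / 228 = -0.22669443
φ = arcsin(-0.22669443) = -13.102537°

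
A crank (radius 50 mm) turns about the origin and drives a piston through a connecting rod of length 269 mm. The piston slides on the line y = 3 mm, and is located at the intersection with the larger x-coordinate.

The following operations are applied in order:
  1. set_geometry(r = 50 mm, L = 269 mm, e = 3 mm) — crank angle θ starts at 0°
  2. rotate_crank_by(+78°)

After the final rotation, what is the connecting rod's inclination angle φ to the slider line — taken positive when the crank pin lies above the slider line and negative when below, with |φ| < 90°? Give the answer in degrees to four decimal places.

set_geometry: r = 50 mm, L = 269 mm, e = 3 mm; θ ← 0°
rotate_crank_by(+78°): θ ← 0° +78° = 78°
crank pin P = (r cos θ, r sin θ) = (10.395585, 48.907380)
h = r sin θ − e = 48.907380 − 3 = 45.907380
sin φ = h / L = 45.907380 / 269 = 0.17065941
φ = arcsin(0.17065941) = 9.826160°

9.8262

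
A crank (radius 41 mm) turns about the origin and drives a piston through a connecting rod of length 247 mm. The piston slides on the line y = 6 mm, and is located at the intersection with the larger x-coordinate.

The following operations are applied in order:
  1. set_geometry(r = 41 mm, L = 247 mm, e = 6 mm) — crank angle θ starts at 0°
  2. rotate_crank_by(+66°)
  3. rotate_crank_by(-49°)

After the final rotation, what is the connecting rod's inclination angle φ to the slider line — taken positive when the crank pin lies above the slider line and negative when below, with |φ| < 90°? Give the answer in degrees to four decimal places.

1.3890

set_geometry: r = 41 mm, L = 247 mm, e = 6 mm; θ ← 0°
rotate_crank_by(+66°): θ ← 0° +66° = 66°
rotate_crank_by(-49°): θ ← 66° -49° = 17°
crank pin P = (r cos θ, r sin θ) = (39.208495, 11.987240)
h = r sin θ − e = 11.987240 − 6 = 5.987240
sin φ = h / L = 5.987240 / 247 = 0.02423984
φ = arcsin(0.02423984) = 1.388976°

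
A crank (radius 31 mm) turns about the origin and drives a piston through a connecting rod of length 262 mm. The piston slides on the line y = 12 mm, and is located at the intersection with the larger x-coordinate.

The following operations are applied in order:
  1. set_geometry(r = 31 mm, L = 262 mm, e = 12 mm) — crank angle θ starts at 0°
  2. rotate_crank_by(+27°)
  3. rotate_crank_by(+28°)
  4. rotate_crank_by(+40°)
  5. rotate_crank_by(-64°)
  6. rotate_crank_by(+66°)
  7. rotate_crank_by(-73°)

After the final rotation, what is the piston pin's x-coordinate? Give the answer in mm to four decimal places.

set_geometry: r = 31 mm, L = 262 mm, e = 12 mm; θ ← 0°
rotate_crank_by(+27°): θ ← 0° +27° = 27°
rotate_crank_by(+28°): θ ← 27° +28° = 55°
rotate_crank_by(+40°): θ ← 55° +40° = 95°
rotate_crank_by(-64°): θ ← 95° -64° = 31°
rotate_crank_by(+66°): θ ← 31° +66° = 97°
rotate_crank_by(-73°): θ ← 97° -73° = 24°
crank pin P = (r cos θ, r sin θ) = (28.319909, 12.608836)
h = r sin θ − e = 12.608836 − 12 = 0.608836
x = r cos θ + √(L² − h²) = 28.319909 + √(68644.0 − 0.3707) = 28.319909 + 261.999293 = 290.319202

290.3192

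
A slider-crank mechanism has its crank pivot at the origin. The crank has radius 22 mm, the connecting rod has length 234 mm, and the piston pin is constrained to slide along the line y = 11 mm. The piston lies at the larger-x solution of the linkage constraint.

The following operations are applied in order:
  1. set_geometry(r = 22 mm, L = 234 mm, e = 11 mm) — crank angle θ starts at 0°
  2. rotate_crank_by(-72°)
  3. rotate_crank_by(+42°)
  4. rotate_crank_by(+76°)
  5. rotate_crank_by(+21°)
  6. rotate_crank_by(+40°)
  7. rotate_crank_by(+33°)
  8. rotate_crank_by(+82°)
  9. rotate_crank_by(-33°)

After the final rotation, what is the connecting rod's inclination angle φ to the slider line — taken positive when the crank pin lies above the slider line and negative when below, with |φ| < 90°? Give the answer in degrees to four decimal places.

-3.5383

set_geometry: r = 22 mm, L = 234 mm, e = 11 mm; θ ← 0°
rotate_crank_by(-72°): θ ← 0° -72° = -72°
rotate_crank_by(+42°): θ ← -72° +42° = -30°
rotate_crank_by(+76°): θ ← -30° +76° = 46°
rotate_crank_by(+21°): θ ← 46° +21° = 67°
rotate_crank_by(+40°): θ ← 67° +40° = 107°
rotate_crank_by(+33°): θ ← 107° +33° = 140°
rotate_crank_by(+82°): θ ← 140° +82° = 222°
rotate_crank_by(-33°): θ ← 222° -33° = 189°
crank pin P = (r cos θ, r sin θ) = (-21.729143, -3.441558)
h = r sin θ − e = -3.441558 − 11 = -14.441558
sin φ = h / L = -14.441558 / 234 = -0.06171606
φ = arcsin(-0.06171606) = -3.538318°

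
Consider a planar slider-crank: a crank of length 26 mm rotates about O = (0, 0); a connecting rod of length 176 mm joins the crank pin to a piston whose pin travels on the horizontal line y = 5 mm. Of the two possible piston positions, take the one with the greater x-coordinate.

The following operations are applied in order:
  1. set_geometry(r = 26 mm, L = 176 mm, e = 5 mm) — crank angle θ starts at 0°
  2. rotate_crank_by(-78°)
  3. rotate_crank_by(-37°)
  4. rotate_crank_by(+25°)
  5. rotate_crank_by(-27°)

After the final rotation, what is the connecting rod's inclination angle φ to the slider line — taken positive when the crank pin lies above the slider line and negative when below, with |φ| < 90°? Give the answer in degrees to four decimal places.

-9.2089

set_geometry: r = 26 mm, L = 176 mm, e = 5 mm; θ ← 0°
rotate_crank_by(-78°): θ ← 0° -78° = -78°
rotate_crank_by(-37°): θ ← -78° -37° = -115°
rotate_crank_by(+25°): θ ← -115° +25° = -90°
rotate_crank_by(-27°): θ ← -90° -27° = -117°
crank pin P = (r cos θ, r sin θ) = (-11.803753, -23.166170)
h = r sin θ − e = -23.166170 − 5 = -28.166170
sin φ = h / L = -28.166170 / 176 = -0.16003505
φ = arcsin(-0.16003505) = -9.208931°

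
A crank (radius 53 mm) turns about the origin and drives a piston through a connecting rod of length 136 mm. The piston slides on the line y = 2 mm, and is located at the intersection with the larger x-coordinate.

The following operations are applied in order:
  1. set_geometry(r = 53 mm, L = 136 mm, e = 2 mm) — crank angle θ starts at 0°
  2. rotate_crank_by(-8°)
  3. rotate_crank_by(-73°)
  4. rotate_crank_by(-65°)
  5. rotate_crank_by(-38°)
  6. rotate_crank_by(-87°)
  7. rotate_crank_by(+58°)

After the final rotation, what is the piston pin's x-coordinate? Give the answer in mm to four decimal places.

88.8705

set_geometry: r = 53 mm, L = 136 mm, e = 2 mm; θ ← 0°
rotate_crank_by(-8°): θ ← 0° -8° = -8°
rotate_crank_by(-73°): θ ← -8° -73° = -81°
rotate_crank_by(-65°): θ ← -81° -65° = -146°
rotate_crank_by(-38°): θ ← -146° -38° = -184°
rotate_crank_by(-87°): θ ← -184° -87° = -271°
rotate_crank_by(+58°): θ ← -271° +58° = -213°
crank pin P = (r cos θ, r sin θ) = (-44.449540, 28.865869)
h = r sin θ − e = 28.865869 − 2 = 26.865869
x = r cos θ + √(L² − h²) = -44.449540 + √(18496.0 − 721.7749) = -44.449540 + 133.320010 = 88.870470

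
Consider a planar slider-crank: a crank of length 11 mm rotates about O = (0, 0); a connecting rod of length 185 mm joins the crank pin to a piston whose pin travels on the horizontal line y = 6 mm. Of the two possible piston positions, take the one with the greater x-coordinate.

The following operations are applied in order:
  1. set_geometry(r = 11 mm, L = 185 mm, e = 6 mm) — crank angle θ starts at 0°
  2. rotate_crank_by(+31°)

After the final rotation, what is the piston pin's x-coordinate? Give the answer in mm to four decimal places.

set_geometry: r = 11 mm, L = 185 mm, e = 6 mm; θ ← 0°
rotate_crank_by(+31°): θ ← 0° +31° = 31°
crank pin P = (r cos θ, r sin θ) = (9.428840, 5.665419)
h = r sin θ − e = 5.665419 − 6 = -0.334581
x = r cos θ + √(L² − h²) = 9.428840 + √(34225.0 − 0.1119) = 9.428840 + 184.999697 = 194.428538

194.4285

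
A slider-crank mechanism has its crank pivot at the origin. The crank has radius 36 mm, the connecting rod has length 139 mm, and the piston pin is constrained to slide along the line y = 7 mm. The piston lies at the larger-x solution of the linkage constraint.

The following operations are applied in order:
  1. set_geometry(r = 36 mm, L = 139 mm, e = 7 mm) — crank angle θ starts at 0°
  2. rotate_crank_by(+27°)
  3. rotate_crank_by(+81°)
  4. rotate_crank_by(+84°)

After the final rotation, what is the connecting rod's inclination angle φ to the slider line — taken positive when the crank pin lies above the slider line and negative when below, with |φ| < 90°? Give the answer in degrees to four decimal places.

set_geometry: r = 36 mm, L = 139 mm, e = 7 mm; θ ← 0°
rotate_crank_by(+27°): θ ← 0° +27° = 27°
rotate_crank_by(+81°): θ ← 27° +81° = 108°
rotate_crank_by(+84°): θ ← 108° +84° = 192°
crank pin P = (r cos θ, r sin θ) = (-35.213314, -7.484821)
h = r sin θ − e = -7.484821 − 7 = -14.484821
sin φ = h / L = -14.484821 / 139 = -0.10420734
φ = arcsin(-0.10420734) = -5.981500°

-5.9815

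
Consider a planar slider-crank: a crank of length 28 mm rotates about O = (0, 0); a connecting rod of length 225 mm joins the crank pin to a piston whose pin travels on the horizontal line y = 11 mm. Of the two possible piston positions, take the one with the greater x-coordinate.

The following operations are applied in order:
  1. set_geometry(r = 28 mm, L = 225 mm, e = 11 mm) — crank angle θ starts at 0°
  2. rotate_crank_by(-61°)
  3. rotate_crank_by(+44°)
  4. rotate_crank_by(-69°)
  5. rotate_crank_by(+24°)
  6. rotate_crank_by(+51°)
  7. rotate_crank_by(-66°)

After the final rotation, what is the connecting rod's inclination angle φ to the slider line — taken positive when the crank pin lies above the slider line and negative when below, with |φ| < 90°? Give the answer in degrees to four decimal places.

set_geometry: r = 28 mm, L = 225 mm, e = 11 mm; θ ← 0°
rotate_crank_by(-61°): θ ← 0° -61° = -61°
rotate_crank_by(+44°): θ ← -61° +44° = -17°
rotate_crank_by(-69°): θ ← -17° -69° = -86°
rotate_crank_by(+24°): θ ← -86° +24° = -62°
rotate_crank_by(+51°): θ ← -62° +51° = -11°
rotate_crank_by(-66°): θ ← -11° -66° = -77°
crank pin P = (r cos θ, r sin θ) = (6.298630, -27.282362)
h = r sin θ − e = -27.282362 − 11 = -38.282362
sin φ = h / L = -38.282362 / 225 = -0.17014383
φ = arcsin(-0.17014383) = -9.796182°

-9.7962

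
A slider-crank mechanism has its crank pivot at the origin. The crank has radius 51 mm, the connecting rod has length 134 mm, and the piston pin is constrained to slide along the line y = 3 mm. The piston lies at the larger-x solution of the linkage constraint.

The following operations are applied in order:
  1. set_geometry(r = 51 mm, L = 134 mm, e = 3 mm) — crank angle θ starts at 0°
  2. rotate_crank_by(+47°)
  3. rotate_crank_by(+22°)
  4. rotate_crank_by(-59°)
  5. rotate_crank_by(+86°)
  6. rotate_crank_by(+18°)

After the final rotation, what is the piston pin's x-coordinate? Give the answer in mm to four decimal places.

105.9681

set_geometry: r = 51 mm, L = 134 mm, e = 3 mm; θ ← 0°
rotate_crank_by(+47°): θ ← 0° +47° = 47°
rotate_crank_by(+22°): θ ← 47° +22° = 69°
rotate_crank_by(-59°): θ ← 69° -59° = 10°
rotate_crank_by(+86°): θ ← 10° +86° = 96°
rotate_crank_by(+18°): θ ← 96° +18° = 114°
crank pin P = (r cos θ, r sin θ) = (-20.743569, 46.590818)
h = r sin θ − e = 46.590818 − 3 = 43.590818
x = r cos θ + √(L² − h²) = -20.743569 + √(17956.0 − 1900.1594) = -20.743569 + 126.711643 = 105.968075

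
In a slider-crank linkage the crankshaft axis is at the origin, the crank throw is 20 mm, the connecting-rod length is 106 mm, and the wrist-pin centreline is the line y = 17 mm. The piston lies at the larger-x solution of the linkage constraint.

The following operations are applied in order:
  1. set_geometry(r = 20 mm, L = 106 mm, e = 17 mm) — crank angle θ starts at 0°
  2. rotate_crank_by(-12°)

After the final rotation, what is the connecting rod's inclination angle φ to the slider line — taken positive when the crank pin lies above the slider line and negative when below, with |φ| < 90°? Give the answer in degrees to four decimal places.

set_geometry: r = 20 mm, L = 106 mm, e = 17 mm; θ ← 0°
rotate_crank_by(-12°): θ ← 0° -12° = -12°
crank pin P = (r cos θ, r sin θ) = (19.562952, -4.158234)
h = r sin θ − e = -4.158234 − 17 = -21.158234
sin φ = h / L = -21.158234 / 106 = -0.19960598
φ = arcsin(-0.19960598) = -11.513919°

-11.5139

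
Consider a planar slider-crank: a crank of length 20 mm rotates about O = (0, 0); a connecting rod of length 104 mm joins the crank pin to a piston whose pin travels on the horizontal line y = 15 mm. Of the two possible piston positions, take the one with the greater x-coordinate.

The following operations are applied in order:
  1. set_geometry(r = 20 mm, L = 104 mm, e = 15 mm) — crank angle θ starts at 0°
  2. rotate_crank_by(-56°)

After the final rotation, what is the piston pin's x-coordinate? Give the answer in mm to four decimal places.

110.2730

set_geometry: r = 20 mm, L = 104 mm, e = 15 mm; θ ← 0°
rotate_crank_by(-56°): θ ← 0° -56° = -56°
crank pin P = (r cos θ, r sin θ) = (11.183858, -16.580751)
h = r sin θ − e = -16.580751 − 15 = -31.580751
x = r cos θ + √(L² − h²) = 11.183858 + √(10816.0 − 997.3439) = 11.183858 + 99.089132 = 110.272990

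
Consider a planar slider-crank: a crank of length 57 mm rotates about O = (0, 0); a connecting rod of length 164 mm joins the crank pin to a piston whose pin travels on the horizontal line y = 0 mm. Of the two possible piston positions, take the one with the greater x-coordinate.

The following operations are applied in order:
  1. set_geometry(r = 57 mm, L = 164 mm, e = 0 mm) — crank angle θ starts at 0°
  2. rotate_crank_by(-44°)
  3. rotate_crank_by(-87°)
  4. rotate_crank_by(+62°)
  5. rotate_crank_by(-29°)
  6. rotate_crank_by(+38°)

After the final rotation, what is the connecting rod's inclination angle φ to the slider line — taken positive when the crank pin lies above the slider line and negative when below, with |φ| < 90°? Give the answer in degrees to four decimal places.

set_geometry: r = 57 mm, L = 164 mm, e = 0 mm; θ ← 0°
rotate_crank_by(-44°): θ ← 0° -44° = -44°
rotate_crank_by(-87°): θ ← -44° -87° = -131°
rotate_crank_by(+62°): θ ← -131° +62° = -69°
rotate_crank_by(-29°): θ ← -69° -29° = -98°
rotate_crank_by(+38°): θ ← -98° +38° = -60°
crank pin P = (r cos θ, r sin θ) = (28.500000, -49.363448)
h = r sin θ − e = -49.363448 − 0 = -49.363448
sin φ = h / L = -49.363448 / 164 = -0.30099663
φ = arcsin(-0.30099663) = -17.517473°

-17.5175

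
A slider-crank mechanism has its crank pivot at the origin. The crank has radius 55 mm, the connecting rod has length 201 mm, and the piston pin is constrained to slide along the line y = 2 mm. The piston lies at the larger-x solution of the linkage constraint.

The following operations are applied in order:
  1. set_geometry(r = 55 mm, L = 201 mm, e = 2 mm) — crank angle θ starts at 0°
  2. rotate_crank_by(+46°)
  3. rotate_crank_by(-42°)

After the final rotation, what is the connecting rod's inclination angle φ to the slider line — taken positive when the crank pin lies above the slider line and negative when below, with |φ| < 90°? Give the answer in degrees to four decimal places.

set_geometry: r = 55 mm, L = 201 mm, e = 2 mm; θ ← 0°
rotate_crank_by(+46°): θ ← 0° +46° = 46°
rotate_crank_by(-42°): θ ← 46° -42° = 4°
crank pin P = (r cos θ, r sin θ) = (54.866023, 3.836606)
h = r sin θ − e = 3.836606 − 2 = 1.836606
sin φ = h / L = 1.836606 / 201 = 0.00913734
φ = arcsin(0.00913734) = 0.523539°

0.5235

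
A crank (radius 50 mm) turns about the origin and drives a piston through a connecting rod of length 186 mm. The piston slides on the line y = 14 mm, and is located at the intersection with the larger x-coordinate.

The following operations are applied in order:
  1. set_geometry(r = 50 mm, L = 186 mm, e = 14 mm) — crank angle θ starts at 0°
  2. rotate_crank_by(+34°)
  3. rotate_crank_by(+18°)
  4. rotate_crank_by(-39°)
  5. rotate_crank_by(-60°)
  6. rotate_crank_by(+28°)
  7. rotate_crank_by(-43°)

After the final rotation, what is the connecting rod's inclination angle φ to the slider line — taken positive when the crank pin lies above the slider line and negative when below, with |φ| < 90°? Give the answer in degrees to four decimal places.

set_geometry: r = 50 mm, L = 186 mm, e = 14 mm; θ ← 0°
rotate_crank_by(+34°): θ ← 0° +34° = 34°
rotate_crank_by(+18°): θ ← 34° +18° = 52°
rotate_crank_by(-39°): θ ← 52° -39° = 13°
rotate_crank_by(-60°): θ ← 13° -60° = -47°
rotate_crank_by(+28°): θ ← -47° +28° = -19°
rotate_crank_by(-43°): θ ← -19° -43° = -62°
crank pin P = (r cos θ, r sin θ) = (23.473578, -44.147380)
h = r sin θ − e = -44.147380 − 14 = -58.147380
sin φ = h / L = -58.147380 / 186 = -0.31262032
φ = arcsin(-0.31262032) = -18.217214°

-18.2172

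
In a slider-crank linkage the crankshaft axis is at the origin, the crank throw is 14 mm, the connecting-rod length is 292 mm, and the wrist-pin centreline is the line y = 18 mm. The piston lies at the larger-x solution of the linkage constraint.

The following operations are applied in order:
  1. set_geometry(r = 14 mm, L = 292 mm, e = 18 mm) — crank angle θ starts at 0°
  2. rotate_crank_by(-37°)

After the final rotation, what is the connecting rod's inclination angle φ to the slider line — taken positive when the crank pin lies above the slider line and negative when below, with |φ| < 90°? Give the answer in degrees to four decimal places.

set_geometry: r = 14 mm, L = 292 mm, e = 18 mm; θ ← 0°
rotate_crank_by(-37°): θ ← 0° -37° = -37°
crank pin P = (r cos θ, r sin θ) = (11.180897, -8.425410)
h = r sin θ − e = -8.425410 − 18 = -26.425410
sin φ = h / L = -26.425410 / 292 = -0.09049798
φ = arcsin(-0.09049798) = -5.192256°

-5.1923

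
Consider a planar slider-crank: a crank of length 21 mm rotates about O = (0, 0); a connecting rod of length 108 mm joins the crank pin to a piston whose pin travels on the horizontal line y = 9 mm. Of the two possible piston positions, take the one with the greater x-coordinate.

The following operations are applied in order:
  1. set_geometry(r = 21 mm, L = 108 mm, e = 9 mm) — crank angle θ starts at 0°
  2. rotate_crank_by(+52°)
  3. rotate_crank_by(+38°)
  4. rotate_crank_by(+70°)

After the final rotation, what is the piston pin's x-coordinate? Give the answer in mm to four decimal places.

88.2512

set_geometry: r = 21 mm, L = 108 mm, e = 9 mm; θ ← 0°
rotate_crank_by(+52°): θ ← 0° +52° = 52°
rotate_crank_by(+38°): θ ← 52° +38° = 90°
rotate_crank_by(+70°): θ ← 90° +70° = 160°
crank pin P = (r cos θ, r sin θ) = (-19.733545, 7.182423)
h = r sin θ − e = 7.182423 − 9 = -1.817577
x = r cos θ + √(L² − h²) = -19.733545 + √(11664.0 − 3.3036) = -19.733545 + 107.984705 = 88.251160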